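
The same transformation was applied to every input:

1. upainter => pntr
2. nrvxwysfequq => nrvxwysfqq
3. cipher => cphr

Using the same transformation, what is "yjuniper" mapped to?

The transformation: remove every vowel.
Doing the same to "yjuniper": "yjnpr".

yjnpr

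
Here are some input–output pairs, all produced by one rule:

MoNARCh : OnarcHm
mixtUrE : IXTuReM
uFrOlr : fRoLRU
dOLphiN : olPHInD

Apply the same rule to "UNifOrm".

nIFoRMu

Rule — move the first character to the end, then flip the case of every letter.
For "UNifOrm" the result is "nIFoRMu".
(Check on "MoNARCh": → "oNARChM" → "OnarcHm" ✓)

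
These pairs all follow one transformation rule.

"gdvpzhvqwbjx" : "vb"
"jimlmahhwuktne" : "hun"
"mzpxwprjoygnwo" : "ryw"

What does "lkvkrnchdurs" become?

What's happening: keep one character in every 3, starting at position 1 (positions 1st, 4th, 7th, ...), then delete the first 2 characters.
Working it through for "lkvkrnchdurs": intermediate "lkcu", final "cu".

cu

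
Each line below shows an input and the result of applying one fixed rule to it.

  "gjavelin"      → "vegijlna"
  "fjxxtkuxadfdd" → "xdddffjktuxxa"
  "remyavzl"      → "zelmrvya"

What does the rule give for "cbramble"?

rbbcelma

The rule is to sort the characters into alphabetical order, then swap the first and last characters.
For "cbramble", step one produces "abbcelmr"; step two turns that into "rbbcelma".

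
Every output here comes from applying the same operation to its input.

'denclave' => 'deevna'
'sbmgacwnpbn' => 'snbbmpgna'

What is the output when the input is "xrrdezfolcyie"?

xerirydcelz

The pattern: take characters alternately from the front and the back (1st, last, 2nd, 2nd-last, ...), then delete the last 2 characters.
On "xrrdezfolcyie": the first step gives "xerirydcelzof", and the second then gives "xerirydcelz".
(Check on "sbmgacwnpbn": → "snbbmpgnawc" → "snbbmpgna" ✓)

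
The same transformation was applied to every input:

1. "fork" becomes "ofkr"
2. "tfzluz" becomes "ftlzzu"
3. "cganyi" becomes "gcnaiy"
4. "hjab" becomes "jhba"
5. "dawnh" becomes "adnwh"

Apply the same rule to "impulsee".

miupslee

What's happening: swap each adjacent pair of characters (1↔2, 3↔4, ...).
Doing the same to "impulsee": "miupslee".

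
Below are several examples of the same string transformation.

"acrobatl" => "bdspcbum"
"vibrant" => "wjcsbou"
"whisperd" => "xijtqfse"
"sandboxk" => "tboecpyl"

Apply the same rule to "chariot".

dibsjpu

Looking at the pairs, the operation is to shift every letter 1 place forward in the alphabet (wrapping around).
"chariot" → "dibsjpu".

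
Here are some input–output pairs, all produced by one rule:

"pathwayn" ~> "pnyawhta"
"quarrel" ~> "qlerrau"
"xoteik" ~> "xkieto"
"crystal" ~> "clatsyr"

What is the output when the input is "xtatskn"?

The pattern: move the first character to the end, then reverse the string.
For "xtatskn", step one produces "tatsknx"; step two turns that into "xnkstat".

xnkstat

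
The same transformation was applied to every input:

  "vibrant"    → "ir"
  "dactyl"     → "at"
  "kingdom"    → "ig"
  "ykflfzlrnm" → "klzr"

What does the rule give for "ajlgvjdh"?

Looking at the pairs, the operation is to keep every other character starting from the second (positions 2nd, 4th, 6th, ...), then delete the last character.
"ajlgvjdh" → "jgj".

jgj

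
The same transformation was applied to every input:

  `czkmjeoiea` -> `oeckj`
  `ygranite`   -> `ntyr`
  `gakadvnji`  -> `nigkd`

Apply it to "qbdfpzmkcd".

mcqdp

Each output is the input with this applied: keep every other character starting from the first (positions 1st, 3rd, 5th, ...), then move the last 2 characters to the front (rotate right by 2).
Starting from "qbdfpzmkcd": after the first operation, "qdpmc"; after the second, "mcqdp".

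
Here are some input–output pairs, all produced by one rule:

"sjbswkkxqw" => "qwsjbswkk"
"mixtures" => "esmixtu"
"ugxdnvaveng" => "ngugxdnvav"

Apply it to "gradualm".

lmgradu

Rule — move the last 2 characters to the front (rotate right by 2), then delete the last character.
Applying that to "gradualm" gives "lmgradu".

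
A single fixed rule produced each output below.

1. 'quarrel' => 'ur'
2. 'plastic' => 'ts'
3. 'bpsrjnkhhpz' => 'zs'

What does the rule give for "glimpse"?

sp

The rule is to sort the characters into reverse alphabetical order, then keep only the first 2 characters.
Starting from "glimpse": after the first operation, "spmlige"; after the second, "sp".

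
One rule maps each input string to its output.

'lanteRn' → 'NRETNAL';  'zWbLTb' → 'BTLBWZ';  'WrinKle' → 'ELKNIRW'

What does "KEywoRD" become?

DROWYEK

What's happening: reverse the string, then convert every letter to uppercase.
On "KEywoRD": the first step gives "DRowyEK", and the second then gives "DROWYEK".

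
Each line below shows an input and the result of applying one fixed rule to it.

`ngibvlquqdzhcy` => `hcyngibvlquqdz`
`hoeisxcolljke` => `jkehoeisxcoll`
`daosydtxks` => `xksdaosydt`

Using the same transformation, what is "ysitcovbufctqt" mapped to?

The rule is to move the last 3 characters to the front (rotate right by 3).
Doing the same to "ysitcovbufctqt": "tqtysitcovbufc".

tqtysitcovbufc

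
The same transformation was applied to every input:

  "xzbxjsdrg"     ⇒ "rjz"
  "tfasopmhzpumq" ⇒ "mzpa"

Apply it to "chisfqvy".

Each output is the input with this applied: reverse the string, then keep one character in every 3, starting at position 2 (positions 2nd, 5th, 8th, ...).
On "chisfqvy": the first step gives "yvqfsihc", and the second then gives "vsc".

vsc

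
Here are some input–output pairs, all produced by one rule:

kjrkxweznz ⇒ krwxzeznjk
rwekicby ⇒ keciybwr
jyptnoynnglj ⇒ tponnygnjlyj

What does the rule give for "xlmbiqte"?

Each output is the input with this applied: move the first 2 characters to the end (rotate left by 2), then swap each adjacent pair of characters (1↔2, 3↔4, ...).
So "xlmbiqte" becomes "bmqietlx".

bmqietlx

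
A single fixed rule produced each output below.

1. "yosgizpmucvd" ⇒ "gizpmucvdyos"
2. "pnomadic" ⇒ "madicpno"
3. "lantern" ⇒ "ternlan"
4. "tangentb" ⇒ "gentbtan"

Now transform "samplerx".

plerxsam

What's happening: move the first 3 characters to the end (rotate left by 3).
Applying that to "samplerx" gives "plerxsam".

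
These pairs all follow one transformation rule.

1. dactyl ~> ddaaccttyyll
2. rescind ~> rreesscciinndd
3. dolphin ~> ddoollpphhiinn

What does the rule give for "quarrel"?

qquuaarrrreell

In each case the input is transformed by: double every character.
For "quarrel" the result is "qquuaarrrreell".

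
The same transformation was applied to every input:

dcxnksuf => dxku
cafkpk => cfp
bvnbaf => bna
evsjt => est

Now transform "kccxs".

Looking at the pairs, the operation is to keep every other character starting from the first (positions 1st, 3rd, 5th, ...).
"kccxs" → "kcs".

kcs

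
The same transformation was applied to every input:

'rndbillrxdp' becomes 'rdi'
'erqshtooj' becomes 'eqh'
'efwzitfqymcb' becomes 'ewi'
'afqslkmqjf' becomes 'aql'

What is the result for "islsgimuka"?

ilg

The pattern: keep every other character starting from the first (positions 1st, 3rd, 5th, ...), then keep only the first 3 characters.
Applying both steps to "islsgimuka": "ilgmk", then "ilg".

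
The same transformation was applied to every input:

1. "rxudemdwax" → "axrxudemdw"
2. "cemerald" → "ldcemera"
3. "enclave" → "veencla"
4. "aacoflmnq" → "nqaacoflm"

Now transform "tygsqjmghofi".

fitygsqjmgho

Rule — move the last 2 characters to the front (rotate right by 2).
Doing the same to "tygsqjmghofi": "fitygsqjmgho".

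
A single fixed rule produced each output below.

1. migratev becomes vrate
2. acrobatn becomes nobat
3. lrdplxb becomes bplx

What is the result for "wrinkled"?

dnkle

In each case the input is transformed by: delete the first 3 characters, then move the last character to the front.
Starting from "wrinkled": after the first operation, "nkled"; after the second, "dnkle".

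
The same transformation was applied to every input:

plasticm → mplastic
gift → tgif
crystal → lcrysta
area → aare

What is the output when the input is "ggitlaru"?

uggitlar

The rule is to move the last character to the front.
On "ggitlaru" that produces "uggitlar".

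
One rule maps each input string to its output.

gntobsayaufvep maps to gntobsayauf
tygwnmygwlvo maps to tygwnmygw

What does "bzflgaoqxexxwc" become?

Looking at the pairs, the operation is to delete the last 3 characters.
On "bzflgaoqxexxwc" that produces "bzflgaoqxex".

bzflgaoqxex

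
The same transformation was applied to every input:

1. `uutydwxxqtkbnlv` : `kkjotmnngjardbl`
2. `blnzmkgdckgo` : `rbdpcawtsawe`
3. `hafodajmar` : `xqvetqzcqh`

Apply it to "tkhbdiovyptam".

What's happening: shift every letter 10 places backward in the alphabet (wrapping around).
So "tkhbdiovyptam" becomes "jaxrtyelofjqc".

jaxrtyelofjqc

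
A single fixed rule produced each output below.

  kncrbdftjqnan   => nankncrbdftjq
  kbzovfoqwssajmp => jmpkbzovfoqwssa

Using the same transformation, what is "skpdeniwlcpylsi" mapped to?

lsiskpdeniwlcpy

Looking at the pairs, the operation is to move the last 3 characters to the front (rotate right by 3).
Doing the same to "skpdeniwlcpylsi": "lsiskpdeniwlcpy".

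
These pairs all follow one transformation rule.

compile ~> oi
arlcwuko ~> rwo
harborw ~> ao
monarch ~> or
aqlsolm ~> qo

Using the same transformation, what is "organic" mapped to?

What's happening: keep one character in every 3, starting at position 2 (positions 2nd, 5th, 8th, ...).
So "organic" becomes "rn".

rn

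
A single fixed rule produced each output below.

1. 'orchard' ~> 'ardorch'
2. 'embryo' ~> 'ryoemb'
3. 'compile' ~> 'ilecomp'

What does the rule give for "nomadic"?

The pattern: move the last 3 characters to the front (rotate right by 3).
So "nomadic" becomes "dicnoma".

dicnoma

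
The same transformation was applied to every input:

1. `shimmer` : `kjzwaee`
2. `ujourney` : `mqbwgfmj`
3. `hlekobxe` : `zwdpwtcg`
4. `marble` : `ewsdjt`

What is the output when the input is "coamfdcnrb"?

utgjsfeuxv

The pattern: take characters alternately from the front and the back (1st, last, 2nd, 2nd-last, ...), then shift every letter 8 places backward in the alphabet (wrapping around).
Applying both steps to "coamfdcnrb": "cboranmcfd", then "utgjsfeuxv".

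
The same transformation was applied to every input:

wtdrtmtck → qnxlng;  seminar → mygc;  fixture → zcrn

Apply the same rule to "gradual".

alux

The pattern: delete the last 3 characters, then shift every letter 6 places backward in the alphabet (wrapping around).
Starting from "gradual": after the first operation, "grad"; after the second, "alux".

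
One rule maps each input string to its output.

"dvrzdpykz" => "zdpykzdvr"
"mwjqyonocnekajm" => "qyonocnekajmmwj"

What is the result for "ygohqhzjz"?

hqhzjzygo

The transformation: move the first 3 characters to the end (rotate left by 3).
Doing the same to "ygohqhzjz": "hqhzjzygo".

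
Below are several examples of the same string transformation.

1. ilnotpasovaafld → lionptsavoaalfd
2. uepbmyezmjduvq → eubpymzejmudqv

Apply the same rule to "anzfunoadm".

nafznuaomd

In each case the input is transformed by: swap each adjacent pair of characters (1↔2, 3↔4, ...).
So "anzfunoadm" becomes "nafznuaomd".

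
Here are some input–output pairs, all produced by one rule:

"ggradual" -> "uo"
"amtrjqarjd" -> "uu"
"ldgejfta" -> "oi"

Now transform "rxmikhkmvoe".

ua

The transformation: shift every letter 3 places forward in the alphabet (wrapping around), then keep only the vowels.
Starting from "rxmikhkmvoe": after the first operation, "uaplnknpyrh"; after the second, "ua".
(Check on "amtrjqarjd": → "dpwumtdumg" → "uu" ✓)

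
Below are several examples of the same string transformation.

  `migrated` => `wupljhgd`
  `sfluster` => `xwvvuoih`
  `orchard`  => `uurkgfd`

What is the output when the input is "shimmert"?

Each output is the input with this applied: shift every letter 3 places forward in the alphabet (wrapping around), then sort the characters into reverse alphabetical order.
Working it through for "shimmert": intermediate "vklpphuw", final "wvupplkh".

wvupplkh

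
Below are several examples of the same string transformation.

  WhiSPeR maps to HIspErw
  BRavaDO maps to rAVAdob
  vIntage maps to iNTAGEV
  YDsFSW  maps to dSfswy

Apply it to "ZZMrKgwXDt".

zmRkGWxdTz

The transformation: flip the case of every letter, then move the first character to the end.
On "ZZMrKgwXDt" that produces "zmRkGWxdTz".
(Check on "WhiSPeR": → "wHIspEr" → "HIspErw" ✓)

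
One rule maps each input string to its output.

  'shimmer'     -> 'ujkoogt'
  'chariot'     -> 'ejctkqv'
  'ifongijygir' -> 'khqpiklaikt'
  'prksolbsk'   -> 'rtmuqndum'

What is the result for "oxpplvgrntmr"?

Looking at the pairs, the operation is to shift every letter 2 places forward in the alphabet (wrapping around).
"oxpplvgrntmr" → "qzrrnxitpvot".

qzrrnxitpvot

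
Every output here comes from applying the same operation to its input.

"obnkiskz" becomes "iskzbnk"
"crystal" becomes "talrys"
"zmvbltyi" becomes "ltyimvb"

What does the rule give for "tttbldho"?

ldhottb

What's happening: delete the first character, then move the first 3 characters to the end (rotate left by 3).
So "tttbldho" becomes "ldhottb".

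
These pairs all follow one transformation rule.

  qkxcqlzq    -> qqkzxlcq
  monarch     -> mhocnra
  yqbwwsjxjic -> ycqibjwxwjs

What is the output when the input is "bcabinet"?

The transformation: take characters alternately from the front and the back (1st, last, 2nd, 2nd-last, ...).
So "bcabinet" becomes "btceanbi".

btceanbi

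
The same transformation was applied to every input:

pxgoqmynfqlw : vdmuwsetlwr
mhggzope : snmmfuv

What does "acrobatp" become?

gixuhgz

The transformation: shift every letter 6 places forward in the alphabet (wrapping around), then delete the last character.
Starting from "acrobatp": after the first operation, "gixuhgzv"; after the second, "gixuhgz".
(Check on "mhggzope": → "snmmfuvk" → "snmmfuv" ✓)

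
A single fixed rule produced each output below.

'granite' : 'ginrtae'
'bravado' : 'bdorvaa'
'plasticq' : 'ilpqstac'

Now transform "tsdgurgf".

ggrstudf

The pattern: sort the characters into alphabetical order, then move the first 2 characters to the end (rotate left by 2).
Working it through for "tsdgurgf": intermediate "dfggrstu", final "ggrstudf".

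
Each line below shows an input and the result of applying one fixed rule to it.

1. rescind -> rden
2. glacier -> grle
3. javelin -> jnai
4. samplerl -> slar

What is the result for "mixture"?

meir

The rule is to take characters alternately from the front and the back (1st, last, 2nd, 2nd-last, ...), then keep only the first 4 characters.
Doing the same to "mixture": "meir".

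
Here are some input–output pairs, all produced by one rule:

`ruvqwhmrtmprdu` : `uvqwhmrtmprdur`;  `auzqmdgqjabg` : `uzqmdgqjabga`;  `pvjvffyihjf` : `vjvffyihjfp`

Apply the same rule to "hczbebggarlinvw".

Looking at the pairs, the operation is to move the first character to the end.
Applying that to "hczbebggarlinvw" gives "czbebggarlinvwh".

czbebggarlinvwh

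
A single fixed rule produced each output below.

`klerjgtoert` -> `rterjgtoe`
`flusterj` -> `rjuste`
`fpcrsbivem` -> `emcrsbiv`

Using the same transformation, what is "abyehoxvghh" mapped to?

hhyehoxvg

In each case the input is transformed by: delete the first 2 characters, then move the last 2 characters to the front (rotate right by 2).
Working it through for "abyehoxvghh": intermediate "yehoxvghh", final "hhyehoxvg".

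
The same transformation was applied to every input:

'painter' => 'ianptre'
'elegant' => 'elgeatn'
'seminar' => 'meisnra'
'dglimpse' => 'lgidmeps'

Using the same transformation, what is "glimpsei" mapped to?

ilmgpise

Rule — move the first 2 characters to the end (rotate left by 2), then take characters alternately from the front and the back (1st, last, 2nd, 2nd-last, ...).
Applying both steps to "glimpsei": "impseigl", then "ilmgpise".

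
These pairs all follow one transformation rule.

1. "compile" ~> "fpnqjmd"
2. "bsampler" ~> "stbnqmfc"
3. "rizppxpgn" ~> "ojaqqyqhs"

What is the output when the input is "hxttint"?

uyuujoi

What's happening: shift every letter 1 place forward in the alphabet (wrapping around), then swap the first and last characters.
Applying both steps to "hxttint": "iyuujou", then "uyuujoi".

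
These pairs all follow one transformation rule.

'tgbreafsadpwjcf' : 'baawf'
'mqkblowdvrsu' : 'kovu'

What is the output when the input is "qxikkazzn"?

ian

The pattern: keep one character in every 3, starting at position 3 (positions 3rd, 6th, 9th, ...).
So "qxikkazzn" becomes "ian".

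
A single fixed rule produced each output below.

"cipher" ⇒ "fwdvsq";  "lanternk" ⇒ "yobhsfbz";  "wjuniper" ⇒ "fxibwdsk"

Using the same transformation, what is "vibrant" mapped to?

hwpfobj

The rule is to swap the first and last characters, then shift every letter 12 places backward in the alphabet (wrapping around).
Applying both steps to "vibrant": "tibranv", then "hwpfobj".
(Check on "lanternk": → "kanternl" → "yobhsfbz" ✓)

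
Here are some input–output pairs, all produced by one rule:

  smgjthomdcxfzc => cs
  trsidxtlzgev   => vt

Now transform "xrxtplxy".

The pattern: move the first character to the end, then keep only the last 2 characters.
Starting from "xrxtplxy": after the first operation, "rxtplxyx"; after the second, "yx".
(Check on "smgjthomdcxfzc": → "mgjthomdcxfzcs" → "cs" ✓)

yx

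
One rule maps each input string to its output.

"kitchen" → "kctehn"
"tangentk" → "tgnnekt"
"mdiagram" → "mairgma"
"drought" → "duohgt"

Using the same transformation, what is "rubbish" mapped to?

rbbsih

In each case the input is transformed by: swap each adjacent pair of characters (1↔2, 3↔4, ...), then delete the first character.
Applying both steps to "rubbish": "urbbsih", then "rbbsih".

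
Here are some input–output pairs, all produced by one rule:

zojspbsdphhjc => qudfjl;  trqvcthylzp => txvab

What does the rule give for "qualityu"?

wnvw

In each case the input is transformed by: shift every letter 2 places forward in the alphabet (wrapping around), then keep every other character starting from the second (positions 2nd, 4th, 6th, ...).
Working it through for "qualityu": intermediate "swcnkvaw", final "wnvw".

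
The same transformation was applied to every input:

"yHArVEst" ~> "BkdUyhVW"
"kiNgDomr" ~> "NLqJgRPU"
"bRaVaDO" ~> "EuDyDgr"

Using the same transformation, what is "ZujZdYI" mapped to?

The pattern: shift every letter 3 places forward in the alphabet (wrapping around), then flip the case of every letter.
For "ZujZdYI", step one produces "CxmCgBL"; step two turns that into "cXMcGbl".

cXMcGbl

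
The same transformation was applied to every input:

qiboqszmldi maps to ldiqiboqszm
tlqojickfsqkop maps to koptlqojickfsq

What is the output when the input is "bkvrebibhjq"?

What's happening: move the last 3 characters to the front (rotate right by 3).
So "bkvrebibhjq" becomes "hjqbkvrebib".

hjqbkvrebib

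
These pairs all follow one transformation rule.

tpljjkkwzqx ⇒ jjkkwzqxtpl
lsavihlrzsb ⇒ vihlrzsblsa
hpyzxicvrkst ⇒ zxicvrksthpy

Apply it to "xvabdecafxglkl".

bdecafxglklxva

In each case the input is transformed by: move the first 3 characters to the end (rotate left by 3).
Doing the same to "xvabdecafxglkl": "bdecafxglklxva".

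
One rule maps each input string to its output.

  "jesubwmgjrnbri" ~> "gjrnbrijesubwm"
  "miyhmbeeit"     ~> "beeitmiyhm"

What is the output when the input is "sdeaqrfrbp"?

What's happening: swap the front and back halves of the string.
"sdeaqrfrbp" → "rfrbpsdeaq".

rfrbpsdeaq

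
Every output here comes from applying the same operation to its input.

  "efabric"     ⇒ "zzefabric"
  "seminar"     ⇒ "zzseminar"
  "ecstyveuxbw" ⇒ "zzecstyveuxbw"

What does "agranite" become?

zzagranite

The transformation: prepend "zz".
On "agranite" that produces "zzagranite".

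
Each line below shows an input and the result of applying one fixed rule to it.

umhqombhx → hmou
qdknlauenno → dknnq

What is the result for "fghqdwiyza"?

dgiwz

In each case the input is transformed by: sort the characters into alphabetical order, then keep every other character starting from the second (positions 2nd, 4th, 6th, ...).
For "fghqdwiyza" the result is "dgiwz".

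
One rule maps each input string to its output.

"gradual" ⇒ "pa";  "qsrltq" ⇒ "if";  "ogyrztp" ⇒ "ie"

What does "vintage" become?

In each case the input is transformed by: shift every letter 11 places backward in the alphabet (wrapping around), then keep only the last 2 characters.
Applying both steps to "vintage": "kxcipvt", then "vt".

vt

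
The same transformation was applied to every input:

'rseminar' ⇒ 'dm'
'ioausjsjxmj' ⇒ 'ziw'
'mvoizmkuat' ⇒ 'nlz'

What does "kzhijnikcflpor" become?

Looking at the pairs, the operation is to keep one character in every 3, starting at position 3 (positions 3rd, 6th, 9th, ...), then shift every letter 1 place backward in the alphabet (wrapping around).
Applying both steps to "kzhijnikcflpor": "hncp", then "gmbo".

gmbo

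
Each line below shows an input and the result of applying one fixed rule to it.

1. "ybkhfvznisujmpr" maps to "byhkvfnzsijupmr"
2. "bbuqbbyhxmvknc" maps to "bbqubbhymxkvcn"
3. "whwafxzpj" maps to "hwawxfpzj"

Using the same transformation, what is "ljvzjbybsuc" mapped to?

The rule is to swap each adjacent pair of characters (1↔2, 3↔4, ...).
"ljvzjbybsuc" → "jlzvbjbyusc".

jlzvbjbyusc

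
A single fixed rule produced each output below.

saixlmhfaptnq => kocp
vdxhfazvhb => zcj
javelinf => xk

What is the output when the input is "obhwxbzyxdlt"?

jdzv

What's happening: shift every letter 2 places forward in the alphabet (wrapping around), then keep one character in every 3, starting at position 3 (positions 3rd, 6th, 9th, ...).
On "obhwxbzyxdlt" that produces "jdzv".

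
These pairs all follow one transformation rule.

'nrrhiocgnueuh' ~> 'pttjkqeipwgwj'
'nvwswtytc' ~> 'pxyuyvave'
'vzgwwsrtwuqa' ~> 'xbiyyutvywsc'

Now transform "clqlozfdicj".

ensnqbhfkel

The transformation: shift every letter 2 places forward in the alphabet (wrapping around).
For "clqlozfdicj" the result is "ensnqbhfkel".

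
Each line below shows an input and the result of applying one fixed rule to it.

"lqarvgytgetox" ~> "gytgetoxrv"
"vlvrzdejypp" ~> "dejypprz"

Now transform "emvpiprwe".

prwepi

What's happening: delete the first 3 characters, then move the first 2 characters to the end (rotate left by 2).
Applying both steps to "emvpiprwe": "piprwe", then "prwepi".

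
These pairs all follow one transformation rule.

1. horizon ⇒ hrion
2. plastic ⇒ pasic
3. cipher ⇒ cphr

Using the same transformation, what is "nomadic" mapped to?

What's happening: double every character, then keep one character in every 3, starting at position 2 (positions 2nd, 5th, 8th, ...).
So "nomadic" becomes "nmaic".

nmaic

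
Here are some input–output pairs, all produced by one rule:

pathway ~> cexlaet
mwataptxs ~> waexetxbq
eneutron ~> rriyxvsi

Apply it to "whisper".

Rule — swap the first and last characters, then shift every letter 4 places forward in the alphabet (wrapping around).
"whisper" → "vlmwtia".

vlmwtia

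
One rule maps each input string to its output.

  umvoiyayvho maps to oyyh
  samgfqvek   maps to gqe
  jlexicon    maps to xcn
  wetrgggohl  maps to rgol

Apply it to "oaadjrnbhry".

drbr

Rule — delete the first 3 characters, then keep every other character starting from the first (positions 1st, 3rd, 5th, ...).
"oaadjrnbhry" → "djrnbhry" → "drbr".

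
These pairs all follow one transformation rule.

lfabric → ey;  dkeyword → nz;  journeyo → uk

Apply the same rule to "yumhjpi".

le

The transformation: shift every letter 4 places backward in the alphabet (wrapping around), then keep only the last 2 characters.
On "yumhjpi": the first step gives "uqidfle", and the second then gives "le".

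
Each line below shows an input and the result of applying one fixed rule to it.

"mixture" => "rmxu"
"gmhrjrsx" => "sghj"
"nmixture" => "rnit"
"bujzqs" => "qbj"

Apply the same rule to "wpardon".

The rule is to move the last 2 characters to the front (rotate right by 2), then keep every other character starting from the first (positions 1st, 3rd, 5th, ...).
Working it through for "wpardon": intermediate "onwpard", final "owad".

owad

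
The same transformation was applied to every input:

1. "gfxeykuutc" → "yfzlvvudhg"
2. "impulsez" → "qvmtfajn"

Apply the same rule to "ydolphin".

Looking at the pairs, the operation is to move the first 2 characters to the end (rotate left by 2), then shift every letter 1 place forward in the alphabet (wrapping around).
"ydolphin" → "olphinyd" → "pmqijoze".

pmqijoze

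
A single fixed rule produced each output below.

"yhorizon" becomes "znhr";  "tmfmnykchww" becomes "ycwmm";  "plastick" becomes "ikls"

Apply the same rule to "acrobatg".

agco

Rule — keep every other character starting from the second (positions 2nd, 4th, 6th, ...), then move the first 2 characters to the end (rotate left by 2).
Working it through for "acrobatg": intermediate "coag", final "agco".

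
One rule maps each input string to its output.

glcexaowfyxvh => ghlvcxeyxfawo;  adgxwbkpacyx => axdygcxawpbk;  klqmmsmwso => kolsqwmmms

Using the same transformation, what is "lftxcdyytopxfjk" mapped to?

lkfjtfxxcpdoyty

Looking at the pairs, the operation is to take characters alternately from the front and the back (1st, last, 2nd, 2nd-last, ...).
Doing the same to "lftxcdyytopxfjk": "lkfjtfxxcpdoyty".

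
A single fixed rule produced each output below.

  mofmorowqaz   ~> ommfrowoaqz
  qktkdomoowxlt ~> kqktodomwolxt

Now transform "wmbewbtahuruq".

Rule — swap each adjacent pair of characters (1↔2, 3↔4, ...).
For "wmbewbtahuruq" the result is "mwebbwatuhurq".

mwebbwatuhurq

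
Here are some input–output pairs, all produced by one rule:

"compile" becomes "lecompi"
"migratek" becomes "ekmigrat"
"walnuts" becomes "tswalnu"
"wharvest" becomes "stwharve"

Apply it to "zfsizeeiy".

The pattern: move the last 2 characters to the front (rotate right by 2).
So "zfsizeeiy" becomes "iyzfsizee".

iyzfsizee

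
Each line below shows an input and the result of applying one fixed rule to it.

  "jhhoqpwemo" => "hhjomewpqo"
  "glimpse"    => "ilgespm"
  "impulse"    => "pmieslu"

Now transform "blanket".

albtekn

The pattern: move the first 3 characters to the end (rotate left by 3), then reverse the string.
Starting from "blanket": after the first operation, "nketbla"; after the second, "albtekn".
(Check on "glimpse": → "mpsegli" → "ilgespm" ✓)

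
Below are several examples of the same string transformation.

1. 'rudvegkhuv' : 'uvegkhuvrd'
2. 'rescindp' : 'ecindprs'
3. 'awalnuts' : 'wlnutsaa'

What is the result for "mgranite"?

Looking at the pairs, the operation is to move the first 2 characters to the end (rotate left by 2), then swap the first and last characters.
"mgranite" → "ranitemg" → "ganitemr".
(Check on "rescindp": → "scindpre" → "ecindprs" ✓)

ganitemr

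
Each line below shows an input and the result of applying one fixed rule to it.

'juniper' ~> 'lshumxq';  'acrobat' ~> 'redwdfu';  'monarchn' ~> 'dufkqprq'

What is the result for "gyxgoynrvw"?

The rule is to shift every letter 3 places forward in the alphabet (wrapping around), then move the first 3 characters to the end (rotate left by 3).
"gyxgoynrvw" → "jbajrbquyz" → "jrbquyzjba".
(Check on "monarchn": → "prqdufkq" → "dufkqprq" ✓)

jrbquyzjba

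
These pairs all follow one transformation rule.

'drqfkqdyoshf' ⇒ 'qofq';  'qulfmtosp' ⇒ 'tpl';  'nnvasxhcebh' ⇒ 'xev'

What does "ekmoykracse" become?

kcm

Rule — keep one character in every 3, starting at position 3 (positions 3rd, 6th, 9th, ...), then move the first character to the end.
"ekmoykracse" → "mkc" → "kcm".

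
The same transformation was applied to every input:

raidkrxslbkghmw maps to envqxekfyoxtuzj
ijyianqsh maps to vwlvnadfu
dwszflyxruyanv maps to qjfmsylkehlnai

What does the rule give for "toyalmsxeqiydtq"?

Each output is the input with this applied: shift every letter 13 places forward in the alphabet (wrapping around) — i.e. ROT13.
So "toyalmsxeqiydtq" becomes "gblnyzfkrdvlqgd".

gblnyzfkrdvlqgd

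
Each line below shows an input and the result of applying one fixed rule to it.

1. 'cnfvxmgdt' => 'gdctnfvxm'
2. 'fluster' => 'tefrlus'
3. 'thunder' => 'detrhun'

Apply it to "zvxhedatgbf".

Looking at the pairs, the operation is to swap the first and last characters, then move the last 3 characters to the front (rotate right by 3).
Doing the same to "zvxhedatgbf": "gbzfvxhedat".

gbzfvxhedat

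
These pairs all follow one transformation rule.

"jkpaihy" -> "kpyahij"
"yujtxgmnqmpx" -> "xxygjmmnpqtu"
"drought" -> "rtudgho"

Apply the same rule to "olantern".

The transformation: sort the characters into alphabetical order, then move the last 3 characters to the front (rotate right by 3).
Working it through for "olantern": intermediate "aelnnort", final "ortaelnn".

ortaelnn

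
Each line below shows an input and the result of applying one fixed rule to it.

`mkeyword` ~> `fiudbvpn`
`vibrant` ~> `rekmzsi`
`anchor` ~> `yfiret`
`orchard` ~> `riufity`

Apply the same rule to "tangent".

vekkrex

The rule is to move the last 3 characters to the front (rotate right by 3), then shift every letter 9 places backward in the alphabet (wrapping around).
For "tangent" the result is "vekkrex".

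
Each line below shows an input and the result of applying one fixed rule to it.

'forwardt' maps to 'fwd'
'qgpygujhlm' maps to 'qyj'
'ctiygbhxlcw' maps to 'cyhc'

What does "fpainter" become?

Rule — move the last character to the front, then keep one character in every 3, starting at position 2 (positions 2nd, 5th, 8th, ...).
"fpainter" → "rfpainte" → "fie".

fie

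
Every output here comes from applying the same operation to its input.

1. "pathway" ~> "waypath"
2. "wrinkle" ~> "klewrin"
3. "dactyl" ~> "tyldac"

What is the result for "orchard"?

ardorch

Rule — move the last 3 characters to the front (rotate right by 3).
On "orchard" that produces "ardorch".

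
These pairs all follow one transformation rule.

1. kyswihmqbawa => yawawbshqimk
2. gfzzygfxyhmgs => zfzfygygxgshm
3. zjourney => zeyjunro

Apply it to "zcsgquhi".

The rule is to sort the characters into reverse alphabetical order, then take characters alternately from the front and the back (1st, last, 2nd, 2nd-last, ...).
For "zcsgquhi", step one produces "zusqihgc"; step two turns that into "zcugshqi".

zcugshqi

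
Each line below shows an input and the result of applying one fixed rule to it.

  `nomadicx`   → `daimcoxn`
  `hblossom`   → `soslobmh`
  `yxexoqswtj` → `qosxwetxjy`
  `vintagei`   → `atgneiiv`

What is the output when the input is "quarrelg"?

Each output is the input with this applied: swap the front and back halves of the string, then take characters alternately from the front and the back (1st, last, 2nd, 2nd-last, ...).
Working it through for "quarrelg": intermediate "relgquar", final "rrealugq".

rrealugq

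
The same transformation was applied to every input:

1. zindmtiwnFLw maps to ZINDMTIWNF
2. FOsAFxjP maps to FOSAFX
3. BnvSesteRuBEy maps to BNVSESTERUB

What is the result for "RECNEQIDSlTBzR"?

RECNEQIDSLTB

Each output is the input with this applied: delete the last 2 characters, then convert every letter to uppercase.
"RECNEQIDSlTBzR" → "RECNEQIDSlTB" → "RECNEQIDSLTB".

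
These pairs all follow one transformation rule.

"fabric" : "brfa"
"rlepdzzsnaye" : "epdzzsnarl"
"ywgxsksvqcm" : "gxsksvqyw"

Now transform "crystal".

ystcr

Rule — delete the last 2 characters, then move the first 2 characters to the end (rotate left by 2).
"crystal" → "cryst" → "ystcr".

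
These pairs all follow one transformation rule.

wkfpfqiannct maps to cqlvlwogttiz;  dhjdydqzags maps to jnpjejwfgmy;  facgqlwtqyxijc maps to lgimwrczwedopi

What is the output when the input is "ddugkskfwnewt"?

jjamqyqlctkcz

Looking at the pairs, the operation is to shift every letter 6 places forward in the alphabet (wrapping around).
Applying that to "ddugkskfwnewt" gives "jjamqyqlctkcz".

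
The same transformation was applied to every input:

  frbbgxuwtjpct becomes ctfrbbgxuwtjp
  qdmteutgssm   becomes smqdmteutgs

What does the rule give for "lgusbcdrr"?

rrlgusbcd

The transformation: move the last 2 characters to the front (rotate right by 2).
"lgusbcdrr" → "rrlgusbcd".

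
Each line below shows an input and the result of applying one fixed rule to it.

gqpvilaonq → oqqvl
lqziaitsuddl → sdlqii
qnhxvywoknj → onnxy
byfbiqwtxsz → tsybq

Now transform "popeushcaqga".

The transformation: keep every other character starting from the second (positions 2nd, 4th, 6th, ...), then move the first 3 characters to the end (rotate left by 3).
Starting from "popeushcaqga": after the first operation, "oescqa"; after the second, "cqaoes".
(Check on "gqpvilaonq": → "qvloq" → "oqqvl" ✓)

cqaoes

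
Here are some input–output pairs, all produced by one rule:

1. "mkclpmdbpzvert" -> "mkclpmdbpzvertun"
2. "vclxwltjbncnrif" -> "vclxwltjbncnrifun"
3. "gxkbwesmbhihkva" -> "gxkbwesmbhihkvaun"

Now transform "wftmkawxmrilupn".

The pattern: append "un".
For "wftmkawxmrilupn" the result is "wftmkawxmrilupnun".

wftmkawxmrilupnun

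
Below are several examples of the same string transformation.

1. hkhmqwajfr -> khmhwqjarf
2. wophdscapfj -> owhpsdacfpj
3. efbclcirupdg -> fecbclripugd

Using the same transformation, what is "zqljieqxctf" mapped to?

qzjleixqtcf

Looking at the pairs, the operation is to swap each adjacent pair of characters (1↔2, 3↔4, ...).
Applying that to "zqljieqxctf" gives "qzjleixqtcf".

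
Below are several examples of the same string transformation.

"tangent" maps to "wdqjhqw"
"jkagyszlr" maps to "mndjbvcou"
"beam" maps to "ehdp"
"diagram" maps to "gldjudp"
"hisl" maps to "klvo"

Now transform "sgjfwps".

In each case the input is transformed by: shift every letter 3 places forward in the alphabet (wrapping around).
For "sgjfwps" the result is "vjmizsv".

vjmizsv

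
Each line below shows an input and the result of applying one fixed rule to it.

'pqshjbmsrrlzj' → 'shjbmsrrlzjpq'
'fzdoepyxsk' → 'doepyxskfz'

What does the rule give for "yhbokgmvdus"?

In each case the input is transformed by: move the first 2 characters to the end (rotate left by 2).
On "yhbokgmvdus" that produces "bokgmvdusyh".

bokgmvdusyh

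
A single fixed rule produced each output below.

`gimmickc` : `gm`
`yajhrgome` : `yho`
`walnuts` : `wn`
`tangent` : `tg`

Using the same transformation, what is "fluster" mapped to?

Each output is the input with this applied: move the last 2 characters to the front (rotate right by 2), then keep one character in every 3, starting at position 3 (positions 3rd, 6th, 9th, ...).
On "fluster": the first step gives "erflust", and the second then gives "fs".
(Check on "walnuts": → "tswalnu" → "wn" ✓)

fs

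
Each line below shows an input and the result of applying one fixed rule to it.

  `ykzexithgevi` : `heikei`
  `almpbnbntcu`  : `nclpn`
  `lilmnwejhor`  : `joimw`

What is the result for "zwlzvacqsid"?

The rule is to keep every other character starting from the second (positions 2nd, 4th, 6th, ...), then move the first 3 characters to the end (rotate left by 3).
"zwlzvacqsid" → "wzaqi" → "qiwza".
(Check on "almpbnbntcu": → "lpnnc" → "nclpn" ✓)

qiwza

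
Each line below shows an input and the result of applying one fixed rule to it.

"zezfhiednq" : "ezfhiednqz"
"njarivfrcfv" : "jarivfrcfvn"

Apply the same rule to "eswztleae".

swztleaee

Rule — move the first character to the end.
For "eswztleae" the result is "swztleaee".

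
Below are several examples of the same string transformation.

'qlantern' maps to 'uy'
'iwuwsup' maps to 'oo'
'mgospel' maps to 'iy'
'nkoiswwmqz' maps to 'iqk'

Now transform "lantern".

hl

Each output is the input with this applied: keep one character in every 3, starting at position 3 (positions 3rd, 6th, 9th, ...), then shift every letter 6 places backward in the alphabet (wrapping around).
For "lantern", step one produces "nr"; step two turns that into "hl".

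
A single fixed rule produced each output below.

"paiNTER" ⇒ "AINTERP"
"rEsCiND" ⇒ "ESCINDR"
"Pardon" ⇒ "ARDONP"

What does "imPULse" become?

Looking at the pairs, the operation is to move the first character to the end, then convert every letter to uppercase.
On "imPULse": the first step gives "mPULsei", and the second then gives "MPULSEI".

MPULSEI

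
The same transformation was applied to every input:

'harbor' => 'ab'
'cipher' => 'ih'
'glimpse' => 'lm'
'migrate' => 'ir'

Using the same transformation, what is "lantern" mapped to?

at

The rule is to keep every other character starting from the second (positions 2nd, 4th, 6th, ...), then delete the last character.
On "lantern": the first step gives "atr", and the second then gives "at".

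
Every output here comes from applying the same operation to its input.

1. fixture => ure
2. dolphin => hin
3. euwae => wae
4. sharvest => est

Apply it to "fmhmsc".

msc

Each output is the input with this applied: keep only the last 3 characters.
On "fmhmsc" that produces "msc".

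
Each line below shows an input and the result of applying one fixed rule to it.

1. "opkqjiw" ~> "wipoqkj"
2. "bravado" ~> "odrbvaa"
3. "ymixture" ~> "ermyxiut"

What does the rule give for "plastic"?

cilpsat

Each output is the input with this applied: move the last 2 characters to the front (rotate right by 2), then swap each adjacent pair of characters (1↔2, 3↔4, ...).
Working it through for "plastic": intermediate "icplast", final "cilpsat".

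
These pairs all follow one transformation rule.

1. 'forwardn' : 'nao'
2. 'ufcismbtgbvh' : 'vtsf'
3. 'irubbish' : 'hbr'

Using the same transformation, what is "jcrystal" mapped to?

lsc

The transformation: keep one character in every 3, starting at position 2 (positions 2nd, 5th, 8th, ...), then reverse the string.
Working it through for "jcrystal": intermediate "csl", final "lsc".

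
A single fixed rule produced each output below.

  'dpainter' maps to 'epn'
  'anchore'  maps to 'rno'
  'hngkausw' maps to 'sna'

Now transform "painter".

eat

In each case the input is transformed by: move the last 2 characters to the front (rotate right by 2), then keep one character in every 3, starting at position 1 (positions 1st, 4th, 7th, ...).
"painter" → "erpaint" → "eat".
(Check on "hngkausw": → "swhngkau" → "sna" ✓)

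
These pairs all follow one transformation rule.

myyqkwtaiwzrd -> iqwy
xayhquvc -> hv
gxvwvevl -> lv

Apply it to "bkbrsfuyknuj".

fksy

Looking at the pairs, the operation is to sort the characters into alphabetical order, then keep one character in every 3, starting at position 3 (positions 3rd, 6th, 9th, ...).
Working it through for "bkbrsfuyknuj": intermediate "bbfjkknrsuuy", final "fksy".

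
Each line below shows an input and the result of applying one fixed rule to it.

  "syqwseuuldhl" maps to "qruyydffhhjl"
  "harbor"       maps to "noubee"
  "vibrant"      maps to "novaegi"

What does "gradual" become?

In each case the input is transformed by: sort the characters into alphabetical order, then shift every letter 13 places forward in the alphabet (wrapping around) — i.e. ROT13.
On "gradual": the first step gives "aadglru", and the second then gives "nnqtyeh".

nnqtyeh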